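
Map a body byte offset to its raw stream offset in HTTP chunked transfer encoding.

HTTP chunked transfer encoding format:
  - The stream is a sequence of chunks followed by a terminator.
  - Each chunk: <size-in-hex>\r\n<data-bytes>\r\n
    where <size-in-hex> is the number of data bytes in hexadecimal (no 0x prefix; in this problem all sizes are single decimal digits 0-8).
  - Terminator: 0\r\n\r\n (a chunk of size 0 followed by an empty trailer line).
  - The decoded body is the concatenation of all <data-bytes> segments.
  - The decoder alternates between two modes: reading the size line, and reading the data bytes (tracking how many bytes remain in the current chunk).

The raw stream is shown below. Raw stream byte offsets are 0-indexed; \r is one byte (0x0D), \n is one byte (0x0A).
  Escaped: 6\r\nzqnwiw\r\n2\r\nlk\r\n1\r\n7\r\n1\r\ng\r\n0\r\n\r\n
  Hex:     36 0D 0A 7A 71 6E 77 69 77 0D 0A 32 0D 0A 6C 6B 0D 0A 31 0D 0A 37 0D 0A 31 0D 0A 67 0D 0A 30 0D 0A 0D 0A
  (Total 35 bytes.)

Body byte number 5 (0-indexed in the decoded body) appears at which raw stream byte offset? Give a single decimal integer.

Answer: 8

Derivation:
Chunk 1: stream[0..1]='6' size=0x6=6, data at stream[3..9]='zqnwiw' -> body[0..6], body so far='zqnwiw'
Chunk 2: stream[11..12]='2' size=0x2=2, data at stream[14..16]='lk' -> body[6..8], body so far='zqnwiwlk'
Chunk 3: stream[18..19]='1' size=0x1=1, data at stream[21..22]='7' -> body[8..9], body so far='zqnwiwlk7'
Chunk 4: stream[24..25]='1' size=0x1=1, data at stream[27..28]='g' -> body[9..10], body so far='zqnwiwlk7g'
Chunk 5: stream[30..31]='0' size=0 (terminator). Final body='zqnwiwlk7g' (10 bytes)
Body byte 5 at stream offset 8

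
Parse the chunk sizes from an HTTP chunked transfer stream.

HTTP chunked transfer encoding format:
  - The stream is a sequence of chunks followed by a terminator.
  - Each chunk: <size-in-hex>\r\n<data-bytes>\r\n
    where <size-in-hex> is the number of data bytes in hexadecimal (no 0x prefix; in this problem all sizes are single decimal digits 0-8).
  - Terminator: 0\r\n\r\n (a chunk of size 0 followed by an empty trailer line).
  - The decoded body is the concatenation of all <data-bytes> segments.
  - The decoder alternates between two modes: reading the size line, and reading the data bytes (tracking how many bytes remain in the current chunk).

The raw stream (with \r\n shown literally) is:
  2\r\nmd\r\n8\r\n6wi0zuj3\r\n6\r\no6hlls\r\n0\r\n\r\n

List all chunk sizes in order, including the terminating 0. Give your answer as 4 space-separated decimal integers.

Answer: 2 8 6 0

Derivation:
Chunk 1: stream[0..1]='2' size=0x2=2, data at stream[3..5]='md' -> body[0..2], body so far='md'
Chunk 2: stream[7..8]='8' size=0x8=8, data at stream[10..18]='6wi0zuj3' -> body[2..10], body so far='md6wi0zuj3'
Chunk 3: stream[20..21]='6' size=0x6=6, data at stream[23..29]='o6hlls' -> body[10..16], body so far='md6wi0zuj3o6hlls'
Chunk 4: stream[31..32]='0' size=0 (terminator). Final body='md6wi0zuj3o6hlls' (16 bytes)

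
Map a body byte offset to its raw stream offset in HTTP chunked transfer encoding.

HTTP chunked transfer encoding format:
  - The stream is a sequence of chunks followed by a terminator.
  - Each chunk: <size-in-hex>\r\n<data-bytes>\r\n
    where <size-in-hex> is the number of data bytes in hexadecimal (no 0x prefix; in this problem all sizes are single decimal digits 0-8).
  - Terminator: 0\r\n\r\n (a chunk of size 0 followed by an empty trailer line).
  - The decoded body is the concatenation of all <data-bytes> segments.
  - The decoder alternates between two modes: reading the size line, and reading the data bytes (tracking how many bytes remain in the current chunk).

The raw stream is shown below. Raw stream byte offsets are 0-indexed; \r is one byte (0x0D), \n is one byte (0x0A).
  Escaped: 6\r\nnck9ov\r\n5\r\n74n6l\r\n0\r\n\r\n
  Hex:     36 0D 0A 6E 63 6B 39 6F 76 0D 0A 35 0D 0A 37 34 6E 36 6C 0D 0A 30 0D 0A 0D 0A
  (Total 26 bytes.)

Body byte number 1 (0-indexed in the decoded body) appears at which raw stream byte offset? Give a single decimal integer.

Answer: 4

Derivation:
Chunk 1: stream[0..1]='6' size=0x6=6, data at stream[3..9]='nck9ov' -> body[0..6], body so far='nck9ov'
Chunk 2: stream[11..12]='5' size=0x5=5, data at stream[14..19]='74n6l' -> body[6..11], body so far='nck9ov74n6l'
Chunk 3: stream[21..22]='0' size=0 (terminator). Final body='nck9ov74n6l' (11 bytes)
Body byte 1 at stream offset 4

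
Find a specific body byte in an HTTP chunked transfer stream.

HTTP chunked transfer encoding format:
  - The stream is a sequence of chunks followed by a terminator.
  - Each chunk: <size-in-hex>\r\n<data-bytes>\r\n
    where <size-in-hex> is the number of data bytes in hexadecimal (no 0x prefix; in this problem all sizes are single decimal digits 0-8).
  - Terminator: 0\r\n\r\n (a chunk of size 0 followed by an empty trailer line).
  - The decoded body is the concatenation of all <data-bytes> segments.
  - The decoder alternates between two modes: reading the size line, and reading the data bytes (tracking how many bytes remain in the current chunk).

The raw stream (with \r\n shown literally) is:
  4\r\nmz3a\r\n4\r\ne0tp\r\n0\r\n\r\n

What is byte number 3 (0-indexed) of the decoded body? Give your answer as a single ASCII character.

Chunk 1: stream[0..1]='4' size=0x4=4, data at stream[3..7]='mz3a' -> body[0..4], body so far='mz3a'
Chunk 2: stream[9..10]='4' size=0x4=4, data at stream[12..16]='e0tp' -> body[4..8], body so far='mz3ae0tp'
Chunk 3: stream[18..19]='0' size=0 (terminator). Final body='mz3ae0tp' (8 bytes)
Body byte 3 = 'a'

Answer: a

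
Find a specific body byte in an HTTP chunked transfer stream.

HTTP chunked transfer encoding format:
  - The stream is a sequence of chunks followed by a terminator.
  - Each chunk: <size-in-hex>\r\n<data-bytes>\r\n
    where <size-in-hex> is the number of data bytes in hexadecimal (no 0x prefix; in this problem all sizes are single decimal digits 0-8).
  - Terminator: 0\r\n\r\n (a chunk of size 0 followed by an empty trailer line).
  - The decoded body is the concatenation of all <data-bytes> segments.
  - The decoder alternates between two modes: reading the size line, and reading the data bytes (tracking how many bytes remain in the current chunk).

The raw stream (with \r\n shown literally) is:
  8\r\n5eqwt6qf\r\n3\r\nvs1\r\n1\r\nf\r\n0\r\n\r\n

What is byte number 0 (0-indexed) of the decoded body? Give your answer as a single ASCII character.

Chunk 1: stream[0..1]='8' size=0x8=8, data at stream[3..11]='5eqwt6qf' -> body[0..8], body so far='5eqwt6qf'
Chunk 2: stream[13..14]='3' size=0x3=3, data at stream[16..19]='vs1' -> body[8..11], body so far='5eqwt6qfvs1'
Chunk 3: stream[21..22]='1' size=0x1=1, data at stream[24..25]='f' -> body[11..12], body so far='5eqwt6qfvs1f'
Chunk 4: stream[27..28]='0' size=0 (terminator). Final body='5eqwt6qfvs1f' (12 bytes)
Body byte 0 = '5'

Answer: 5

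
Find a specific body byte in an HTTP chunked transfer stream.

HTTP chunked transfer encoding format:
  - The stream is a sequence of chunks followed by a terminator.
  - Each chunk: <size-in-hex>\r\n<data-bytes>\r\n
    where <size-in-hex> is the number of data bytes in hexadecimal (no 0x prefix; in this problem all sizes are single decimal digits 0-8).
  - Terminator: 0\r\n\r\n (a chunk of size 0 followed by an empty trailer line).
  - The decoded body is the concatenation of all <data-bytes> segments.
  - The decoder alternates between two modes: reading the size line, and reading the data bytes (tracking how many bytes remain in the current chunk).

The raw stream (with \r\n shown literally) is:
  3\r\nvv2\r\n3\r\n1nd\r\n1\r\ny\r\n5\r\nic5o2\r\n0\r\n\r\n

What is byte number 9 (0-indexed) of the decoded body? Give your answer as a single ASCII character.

Chunk 1: stream[0..1]='3' size=0x3=3, data at stream[3..6]='vv2' -> body[0..3], body so far='vv2'
Chunk 2: stream[8..9]='3' size=0x3=3, data at stream[11..14]='1nd' -> body[3..6], body so far='vv21nd'
Chunk 3: stream[16..17]='1' size=0x1=1, data at stream[19..20]='y' -> body[6..7], body so far='vv21ndy'
Chunk 4: stream[22..23]='5' size=0x5=5, data at stream[25..30]='ic5o2' -> body[7..12], body so far='vv21ndyic5o2'
Chunk 5: stream[32..33]='0' size=0 (terminator). Final body='vv21ndyic5o2' (12 bytes)
Body byte 9 = '5'

Answer: 5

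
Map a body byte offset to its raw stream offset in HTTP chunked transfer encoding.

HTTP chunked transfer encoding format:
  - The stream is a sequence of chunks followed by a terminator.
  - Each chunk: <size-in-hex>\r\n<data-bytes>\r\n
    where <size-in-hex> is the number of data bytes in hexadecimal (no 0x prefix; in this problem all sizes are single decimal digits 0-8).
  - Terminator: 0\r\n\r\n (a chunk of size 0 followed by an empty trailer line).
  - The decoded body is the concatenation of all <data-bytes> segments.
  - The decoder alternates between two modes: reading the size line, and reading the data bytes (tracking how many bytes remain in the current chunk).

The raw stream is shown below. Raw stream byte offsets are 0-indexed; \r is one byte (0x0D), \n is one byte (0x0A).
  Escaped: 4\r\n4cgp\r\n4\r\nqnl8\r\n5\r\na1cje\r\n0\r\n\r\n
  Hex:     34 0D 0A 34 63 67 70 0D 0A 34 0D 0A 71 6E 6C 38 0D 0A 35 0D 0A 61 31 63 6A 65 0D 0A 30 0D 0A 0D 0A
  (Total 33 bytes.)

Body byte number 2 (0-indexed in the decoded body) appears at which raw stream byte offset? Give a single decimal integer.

Chunk 1: stream[0..1]='4' size=0x4=4, data at stream[3..7]='4cgp' -> body[0..4], body so far='4cgp'
Chunk 2: stream[9..10]='4' size=0x4=4, data at stream[12..16]='qnl8' -> body[4..8], body so far='4cgpqnl8'
Chunk 3: stream[18..19]='5' size=0x5=5, data at stream[21..26]='a1cje' -> body[8..13], body so far='4cgpqnl8a1cje'
Chunk 4: stream[28..29]='0' size=0 (terminator). Final body='4cgpqnl8a1cje' (13 bytes)
Body byte 2 at stream offset 5

Answer: 5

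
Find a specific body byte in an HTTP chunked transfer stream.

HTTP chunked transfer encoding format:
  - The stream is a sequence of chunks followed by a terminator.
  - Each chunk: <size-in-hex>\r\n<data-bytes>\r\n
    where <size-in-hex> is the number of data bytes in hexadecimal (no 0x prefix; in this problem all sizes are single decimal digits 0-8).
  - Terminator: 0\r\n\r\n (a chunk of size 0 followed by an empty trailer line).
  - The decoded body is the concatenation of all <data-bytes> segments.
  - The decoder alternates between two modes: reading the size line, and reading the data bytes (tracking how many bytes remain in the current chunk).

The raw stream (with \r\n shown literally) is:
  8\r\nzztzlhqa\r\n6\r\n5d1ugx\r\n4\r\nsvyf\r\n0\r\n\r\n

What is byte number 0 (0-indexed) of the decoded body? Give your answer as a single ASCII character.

Answer: z

Derivation:
Chunk 1: stream[0..1]='8' size=0x8=8, data at stream[3..11]='zztzlhqa' -> body[0..8], body so far='zztzlhqa'
Chunk 2: stream[13..14]='6' size=0x6=6, data at stream[16..22]='5d1ugx' -> body[8..14], body so far='zztzlhqa5d1ugx'
Chunk 3: stream[24..25]='4' size=0x4=4, data at stream[27..31]='svyf' -> body[14..18], body so far='zztzlhqa5d1ugxsvyf'
Chunk 4: stream[33..34]='0' size=0 (terminator). Final body='zztzlhqa5d1ugxsvyf' (18 bytes)
Body byte 0 = 'z'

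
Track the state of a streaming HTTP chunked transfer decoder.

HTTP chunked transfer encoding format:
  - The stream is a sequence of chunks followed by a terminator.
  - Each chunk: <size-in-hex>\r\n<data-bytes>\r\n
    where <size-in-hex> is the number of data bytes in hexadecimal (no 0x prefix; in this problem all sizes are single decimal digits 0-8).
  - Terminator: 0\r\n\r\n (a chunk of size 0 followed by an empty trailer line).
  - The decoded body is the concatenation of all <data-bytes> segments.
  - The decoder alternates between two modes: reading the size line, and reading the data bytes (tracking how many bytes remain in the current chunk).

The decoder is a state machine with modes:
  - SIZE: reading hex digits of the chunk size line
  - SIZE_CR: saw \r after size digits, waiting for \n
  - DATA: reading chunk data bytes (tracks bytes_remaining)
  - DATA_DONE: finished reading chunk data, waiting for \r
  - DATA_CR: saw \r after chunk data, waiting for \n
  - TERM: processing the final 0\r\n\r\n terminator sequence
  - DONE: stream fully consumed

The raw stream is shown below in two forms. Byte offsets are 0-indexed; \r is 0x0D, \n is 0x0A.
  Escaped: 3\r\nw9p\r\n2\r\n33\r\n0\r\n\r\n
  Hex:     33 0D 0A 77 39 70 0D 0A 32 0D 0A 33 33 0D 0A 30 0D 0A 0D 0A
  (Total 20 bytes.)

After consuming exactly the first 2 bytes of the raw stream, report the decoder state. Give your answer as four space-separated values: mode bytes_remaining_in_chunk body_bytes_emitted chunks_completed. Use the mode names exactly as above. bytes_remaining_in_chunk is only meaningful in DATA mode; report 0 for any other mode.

Byte 0 = '3': mode=SIZE remaining=0 emitted=0 chunks_done=0
Byte 1 = 0x0D: mode=SIZE_CR remaining=0 emitted=0 chunks_done=0

Answer: SIZE_CR 0 0 0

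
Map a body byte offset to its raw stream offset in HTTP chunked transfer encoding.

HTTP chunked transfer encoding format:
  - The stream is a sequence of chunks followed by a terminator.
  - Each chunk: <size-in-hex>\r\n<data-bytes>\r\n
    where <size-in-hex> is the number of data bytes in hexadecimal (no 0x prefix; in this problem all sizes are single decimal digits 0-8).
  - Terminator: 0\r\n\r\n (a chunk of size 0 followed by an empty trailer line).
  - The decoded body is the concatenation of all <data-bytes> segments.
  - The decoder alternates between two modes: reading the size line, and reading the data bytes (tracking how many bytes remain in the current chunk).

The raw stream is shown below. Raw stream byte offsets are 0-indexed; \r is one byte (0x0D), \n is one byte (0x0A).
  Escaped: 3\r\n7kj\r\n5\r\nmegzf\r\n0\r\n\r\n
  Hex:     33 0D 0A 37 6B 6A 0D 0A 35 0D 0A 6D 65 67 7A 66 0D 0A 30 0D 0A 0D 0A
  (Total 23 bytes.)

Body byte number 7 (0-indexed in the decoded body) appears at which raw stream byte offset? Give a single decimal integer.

Answer: 15

Derivation:
Chunk 1: stream[0..1]='3' size=0x3=3, data at stream[3..6]='7kj' -> body[0..3], body so far='7kj'
Chunk 2: stream[8..9]='5' size=0x5=5, data at stream[11..16]='megzf' -> body[3..8], body so far='7kjmegzf'
Chunk 3: stream[18..19]='0' size=0 (terminator). Final body='7kjmegzf' (8 bytes)
Body byte 7 at stream offset 15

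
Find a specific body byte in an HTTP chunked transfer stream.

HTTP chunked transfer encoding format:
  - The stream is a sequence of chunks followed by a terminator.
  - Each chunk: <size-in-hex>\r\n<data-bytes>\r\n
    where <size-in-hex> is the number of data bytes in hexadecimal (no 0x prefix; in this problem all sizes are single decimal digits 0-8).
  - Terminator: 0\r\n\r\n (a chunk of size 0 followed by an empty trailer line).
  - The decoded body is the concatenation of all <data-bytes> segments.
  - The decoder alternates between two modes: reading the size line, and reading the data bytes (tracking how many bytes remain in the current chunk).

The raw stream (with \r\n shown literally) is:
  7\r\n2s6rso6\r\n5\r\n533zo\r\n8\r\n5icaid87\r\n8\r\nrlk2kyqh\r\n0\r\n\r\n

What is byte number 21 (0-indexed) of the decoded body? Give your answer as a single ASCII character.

Answer: l

Derivation:
Chunk 1: stream[0..1]='7' size=0x7=7, data at stream[3..10]='2s6rso6' -> body[0..7], body so far='2s6rso6'
Chunk 2: stream[12..13]='5' size=0x5=5, data at stream[15..20]='533zo' -> body[7..12], body so far='2s6rso6533zo'
Chunk 3: stream[22..23]='8' size=0x8=8, data at stream[25..33]='5icaid87' -> body[12..20], body so far='2s6rso6533zo5icaid87'
Chunk 4: stream[35..36]='8' size=0x8=8, data at stream[38..46]='rlk2kyqh' -> body[20..28], body so far='2s6rso6533zo5icaid87rlk2kyqh'
Chunk 5: stream[48..49]='0' size=0 (terminator). Final body='2s6rso6533zo5icaid87rlk2kyqh' (28 bytes)
Body byte 21 = 'l'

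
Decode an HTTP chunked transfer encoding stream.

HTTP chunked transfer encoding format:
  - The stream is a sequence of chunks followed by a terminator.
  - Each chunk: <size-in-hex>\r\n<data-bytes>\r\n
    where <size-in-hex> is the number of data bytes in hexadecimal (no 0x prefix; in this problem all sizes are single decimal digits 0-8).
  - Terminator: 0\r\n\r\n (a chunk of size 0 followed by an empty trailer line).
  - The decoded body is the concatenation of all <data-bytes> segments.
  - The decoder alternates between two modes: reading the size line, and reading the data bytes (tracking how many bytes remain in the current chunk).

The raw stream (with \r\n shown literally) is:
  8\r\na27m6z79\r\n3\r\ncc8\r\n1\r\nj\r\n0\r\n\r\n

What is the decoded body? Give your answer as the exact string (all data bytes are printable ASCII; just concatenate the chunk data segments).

Answer: a27m6z79cc8j

Derivation:
Chunk 1: stream[0..1]='8' size=0x8=8, data at stream[3..11]='a27m6z79' -> body[0..8], body so far='a27m6z79'
Chunk 2: stream[13..14]='3' size=0x3=3, data at stream[16..19]='cc8' -> body[8..11], body so far='a27m6z79cc8'
Chunk 3: stream[21..22]='1' size=0x1=1, data at stream[24..25]='j' -> body[11..12], body so far='a27m6z79cc8j'
Chunk 4: stream[27..28]='0' size=0 (terminator). Final body='a27m6z79cc8j' (12 bytes)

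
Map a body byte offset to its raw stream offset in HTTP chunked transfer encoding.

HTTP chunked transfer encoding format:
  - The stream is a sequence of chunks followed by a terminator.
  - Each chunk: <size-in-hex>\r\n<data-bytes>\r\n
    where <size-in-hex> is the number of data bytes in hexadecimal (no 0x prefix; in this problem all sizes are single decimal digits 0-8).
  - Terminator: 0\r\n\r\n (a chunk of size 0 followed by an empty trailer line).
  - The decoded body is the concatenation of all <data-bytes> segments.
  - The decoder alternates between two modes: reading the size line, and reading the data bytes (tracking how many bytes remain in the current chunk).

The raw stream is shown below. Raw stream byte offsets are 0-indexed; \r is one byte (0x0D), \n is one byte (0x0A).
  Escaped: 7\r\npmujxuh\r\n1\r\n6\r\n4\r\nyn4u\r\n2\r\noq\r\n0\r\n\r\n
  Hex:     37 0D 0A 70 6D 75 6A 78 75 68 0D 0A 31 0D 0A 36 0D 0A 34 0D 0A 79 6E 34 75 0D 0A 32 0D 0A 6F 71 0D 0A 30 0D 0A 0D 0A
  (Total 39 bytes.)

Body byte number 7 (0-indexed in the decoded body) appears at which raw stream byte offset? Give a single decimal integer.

Chunk 1: stream[0..1]='7' size=0x7=7, data at stream[3..10]='pmujxuh' -> body[0..7], body so far='pmujxuh'
Chunk 2: stream[12..13]='1' size=0x1=1, data at stream[15..16]='6' -> body[7..8], body so far='pmujxuh6'
Chunk 3: stream[18..19]='4' size=0x4=4, data at stream[21..25]='yn4u' -> body[8..12], body so far='pmujxuh6yn4u'
Chunk 4: stream[27..28]='2' size=0x2=2, data at stream[30..32]='oq' -> body[12..14], body so far='pmujxuh6yn4uoq'
Chunk 5: stream[34..35]='0' size=0 (terminator). Final body='pmujxuh6yn4uoq' (14 bytes)
Body byte 7 at stream offset 15

Answer: 15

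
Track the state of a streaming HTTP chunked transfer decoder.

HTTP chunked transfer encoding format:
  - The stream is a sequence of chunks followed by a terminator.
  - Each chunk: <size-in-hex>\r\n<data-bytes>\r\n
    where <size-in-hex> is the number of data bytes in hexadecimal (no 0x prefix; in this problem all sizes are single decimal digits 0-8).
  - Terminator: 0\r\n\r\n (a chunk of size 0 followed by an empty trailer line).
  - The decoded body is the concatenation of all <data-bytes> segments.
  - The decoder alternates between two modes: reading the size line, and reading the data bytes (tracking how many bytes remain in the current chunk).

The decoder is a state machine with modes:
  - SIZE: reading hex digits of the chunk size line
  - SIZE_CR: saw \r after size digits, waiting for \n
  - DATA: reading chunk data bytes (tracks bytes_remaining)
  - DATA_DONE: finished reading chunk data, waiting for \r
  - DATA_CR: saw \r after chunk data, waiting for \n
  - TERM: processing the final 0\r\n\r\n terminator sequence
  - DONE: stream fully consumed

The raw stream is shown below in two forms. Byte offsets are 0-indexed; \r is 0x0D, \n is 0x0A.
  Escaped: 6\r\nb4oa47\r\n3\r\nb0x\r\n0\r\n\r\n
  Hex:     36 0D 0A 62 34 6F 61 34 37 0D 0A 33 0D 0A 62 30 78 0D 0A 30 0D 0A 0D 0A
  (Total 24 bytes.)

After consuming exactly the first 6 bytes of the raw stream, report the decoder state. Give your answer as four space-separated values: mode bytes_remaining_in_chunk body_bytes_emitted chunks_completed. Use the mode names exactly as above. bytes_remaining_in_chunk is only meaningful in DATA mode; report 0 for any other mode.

Answer: DATA 3 3 0

Derivation:
Byte 0 = '6': mode=SIZE remaining=0 emitted=0 chunks_done=0
Byte 1 = 0x0D: mode=SIZE_CR remaining=0 emitted=0 chunks_done=0
Byte 2 = 0x0A: mode=DATA remaining=6 emitted=0 chunks_done=0
Byte 3 = 'b': mode=DATA remaining=5 emitted=1 chunks_done=0
Byte 4 = '4': mode=DATA remaining=4 emitted=2 chunks_done=0
Byte 5 = 'o': mode=DATA remaining=3 emitted=3 chunks_done=0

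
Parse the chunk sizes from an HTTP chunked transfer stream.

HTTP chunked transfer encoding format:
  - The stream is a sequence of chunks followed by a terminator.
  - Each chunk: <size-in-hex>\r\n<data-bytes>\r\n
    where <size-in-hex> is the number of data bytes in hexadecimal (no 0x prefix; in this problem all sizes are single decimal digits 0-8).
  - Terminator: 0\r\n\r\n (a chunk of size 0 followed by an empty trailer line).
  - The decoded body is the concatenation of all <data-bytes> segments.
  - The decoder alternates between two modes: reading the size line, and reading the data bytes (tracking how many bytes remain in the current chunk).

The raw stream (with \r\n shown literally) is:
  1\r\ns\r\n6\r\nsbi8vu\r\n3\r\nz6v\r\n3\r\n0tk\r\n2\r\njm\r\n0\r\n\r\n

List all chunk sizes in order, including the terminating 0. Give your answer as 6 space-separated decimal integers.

Answer: 1 6 3 3 2 0

Derivation:
Chunk 1: stream[0..1]='1' size=0x1=1, data at stream[3..4]='s' -> body[0..1], body so far='s'
Chunk 2: stream[6..7]='6' size=0x6=6, data at stream[9..15]='sbi8vu' -> body[1..7], body so far='ssbi8vu'
Chunk 3: stream[17..18]='3' size=0x3=3, data at stream[20..23]='z6v' -> body[7..10], body so far='ssbi8vuz6v'
Chunk 4: stream[25..26]='3' size=0x3=3, data at stream[28..31]='0tk' -> body[10..13], body so far='ssbi8vuz6v0tk'
Chunk 5: stream[33..34]='2' size=0x2=2, data at stream[36..38]='jm' -> body[13..15], body so far='ssbi8vuz6v0tkjm'
Chunk 6: stream[40..41]='0' size=0 (terminator). Final body='ssbi8vuz6v0tkjm' (15 bytes)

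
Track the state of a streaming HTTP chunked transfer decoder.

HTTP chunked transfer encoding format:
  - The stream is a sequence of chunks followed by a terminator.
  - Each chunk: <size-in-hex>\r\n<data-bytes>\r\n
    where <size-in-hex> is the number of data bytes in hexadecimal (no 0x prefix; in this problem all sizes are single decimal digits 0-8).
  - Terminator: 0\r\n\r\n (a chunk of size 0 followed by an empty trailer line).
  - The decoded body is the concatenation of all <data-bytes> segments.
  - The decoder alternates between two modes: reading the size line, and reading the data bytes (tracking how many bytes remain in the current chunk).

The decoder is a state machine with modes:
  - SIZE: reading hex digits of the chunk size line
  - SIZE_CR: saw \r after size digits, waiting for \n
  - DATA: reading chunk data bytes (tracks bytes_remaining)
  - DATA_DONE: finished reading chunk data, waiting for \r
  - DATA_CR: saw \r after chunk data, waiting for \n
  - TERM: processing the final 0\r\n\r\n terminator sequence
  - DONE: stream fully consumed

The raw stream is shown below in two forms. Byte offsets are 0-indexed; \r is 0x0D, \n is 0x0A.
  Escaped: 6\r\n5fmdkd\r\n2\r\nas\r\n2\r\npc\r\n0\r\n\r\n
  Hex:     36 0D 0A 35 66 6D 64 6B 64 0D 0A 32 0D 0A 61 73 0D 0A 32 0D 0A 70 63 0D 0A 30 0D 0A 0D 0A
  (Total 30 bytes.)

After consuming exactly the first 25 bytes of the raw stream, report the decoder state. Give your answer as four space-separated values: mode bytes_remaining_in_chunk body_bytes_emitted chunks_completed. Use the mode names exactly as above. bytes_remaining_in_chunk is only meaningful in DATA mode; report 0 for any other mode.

Answer: SIZE 0 10 3

Derivation:
Byte 0 = '6': mode=SIZE remaining=0 emitted=0 chunks_done=0
Byte 1 = 0x0D: mode=SIZE_CR remaining=0 emitted=0 chunks_done=0
Byte 2 = 0x0A: mode=DATA remaining=6 emitted=0 chunks_done=0
Byte 3 = '5': mode=DATA remaining=5 emitted=1 chunks_done=0
Byte 4 = 'f': mode=DATA remaining=4 emitted=2 chunks_done=0
Byte 5 = 'm': mode=DATA remaining=3 emitted=3 chunks_done=0
Byte 6 = 'd': mode=DATA remaining=2 emitted=4 chunks_done=0
Byte 7 = 'k': mode=DATA remaining=1 emitted=5 chunks_done=0
Byte 8 = 'd': mode=DATA_DONE remaining=0 emitted=6 chunks_done=0
Byte 9 = 0x0D: mode=DATA_CR remaining=0 emitted=6 chunks_done=0
Byte 10 = 0x0A: mode=SIZE remaining=0 emitted=6 chunks_done=1
Byte 11 = '2': mode=SIZE remaining=0 emitted=6 chunks_done=1
Byte 12 = 0x0D: mode=SIZE_CR remaining=0 emitted=6 chunks_done=1
Byte 13 = 0x0A: mode=DATA remaining=2 emitted=6 chunks_done=1
Byte 14 = 'a': mode=DATA remaining=1 emitted=7 chunks_done=1
Byte 15 = 's': mode=DATA_DONE remaining=0 emitted=8 chunks_done=1
Byte 16 = 0x0D: mode=DATA_CR remaining=0 emitted=8 chunks_done=1
Byte 17 = 0x0A: mode=SIZE remaining=0 emitted=8 chunks_done=2
Byte 18 = '2': mode=SIZE remaining=0 emitted=8 chunks_done=2
Byte 19 = 0x0D: mode=SIZE_CR remaining=0 emitted=8 chunks_done=2
Byte 20 = 0x0A: mode=DATA remaining=2 emitted=8 chunks_done=2
Byte 21 = 'p': mode=DATA remaining=1 emitted=9 chunks_done=2
Byte 22 = 'c': mode=DATA_DONE remaining=0 emitted=10 chunks_done=2
Byte 23 = 0x0D: mode=DATA_CR remaining=0 emitted=10 chunks_done=2
Byte 24 = 0x0A: mode=SIZE remaining=0 emitted=10 chunks_done=3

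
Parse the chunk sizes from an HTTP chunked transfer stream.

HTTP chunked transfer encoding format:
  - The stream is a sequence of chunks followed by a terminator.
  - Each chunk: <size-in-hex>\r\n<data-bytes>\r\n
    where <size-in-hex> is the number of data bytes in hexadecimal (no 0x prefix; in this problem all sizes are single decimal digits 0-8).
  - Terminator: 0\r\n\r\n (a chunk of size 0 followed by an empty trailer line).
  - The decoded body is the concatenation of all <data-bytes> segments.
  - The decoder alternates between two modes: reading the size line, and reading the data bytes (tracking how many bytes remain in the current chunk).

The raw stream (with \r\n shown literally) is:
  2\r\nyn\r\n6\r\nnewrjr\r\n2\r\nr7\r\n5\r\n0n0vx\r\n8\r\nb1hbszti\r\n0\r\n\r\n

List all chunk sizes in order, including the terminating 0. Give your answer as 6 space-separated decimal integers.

Answer: 2 6 2 5 8 0

Derivation:
Chunk 1: stream[0..1]='2' size=0x2=2, data at stream[3..5]='yn' -> body[0..2], body so far='yn'
Chunk 2: stream[7..8]='6' size=0x6=6, data at stream[10..16]='newrjr' -> body[2..8], body so far='ynnewrjr'
Chunk 3: stream[18..19]='2' size=0x2=2, data at stream[21..23]='r7' -> body[8..10], body so far='ynnewrjrr7'
Chunk 4: stream[25..26]='5' size=0x5=5, data at stream[28..33]='0n0vx' -> body[10..15], body so far='ynnewrjrr70n0vx'
Chunk 5: stream[35..36]='8' size=0x8=8, data at stream[38..46]='b1hbszti' -> body[15..23], body so far='ynnewrjrr70n0vxb1hbszti'
Chunk 6: stream[48..49]='0' size=0 (terminator). Final body='ynnewrjrr70n0vxb1hbszti' (23 bytes)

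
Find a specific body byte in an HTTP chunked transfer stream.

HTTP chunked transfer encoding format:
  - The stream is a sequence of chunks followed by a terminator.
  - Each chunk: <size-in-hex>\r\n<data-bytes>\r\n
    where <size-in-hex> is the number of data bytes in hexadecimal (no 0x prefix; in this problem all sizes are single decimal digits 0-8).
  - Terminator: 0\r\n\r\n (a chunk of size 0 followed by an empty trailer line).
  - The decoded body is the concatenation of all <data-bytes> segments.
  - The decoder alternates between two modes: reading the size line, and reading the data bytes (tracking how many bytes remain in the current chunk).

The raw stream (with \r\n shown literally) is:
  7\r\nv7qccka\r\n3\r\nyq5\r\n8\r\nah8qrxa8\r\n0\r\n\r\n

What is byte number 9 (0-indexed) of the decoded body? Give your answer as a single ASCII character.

Answer: 5

Derivation:
Chunk 1: stream[0..1]='7' size=0x7=7, data at stream[3..10]='v7qccka' -> body[0..7], body so far='v7qccka'
Chunk 2: stream[12..13]='3' size=0x3=3, data at stream[15..18]='yq5' -> body[7..10], body so far='v7qcckayq5'
Chunk 3: stream[20..21]='8' size=0x8=8, data at stream[23..31]='ah8qrxa8' -> body[10..18], body so far='v7qcckayq5ah8qrxa8'
Chunk 4: stream[33..34]='0' size=0 (terminator). Final body='v7qcckayq5ah8qrxa8' (18 bytes)
Body byte 9 = '5'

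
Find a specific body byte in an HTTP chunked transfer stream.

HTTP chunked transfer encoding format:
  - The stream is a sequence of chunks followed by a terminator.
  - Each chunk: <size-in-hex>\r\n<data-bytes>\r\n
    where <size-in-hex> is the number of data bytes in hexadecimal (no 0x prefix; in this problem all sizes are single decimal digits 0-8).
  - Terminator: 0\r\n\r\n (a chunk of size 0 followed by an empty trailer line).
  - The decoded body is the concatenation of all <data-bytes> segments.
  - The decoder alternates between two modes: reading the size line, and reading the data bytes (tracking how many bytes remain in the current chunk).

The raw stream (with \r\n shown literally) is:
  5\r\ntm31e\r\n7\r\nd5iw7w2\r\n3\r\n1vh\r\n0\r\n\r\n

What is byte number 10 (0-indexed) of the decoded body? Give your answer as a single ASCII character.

Chunk 1: stream[0..1]='5' size=0x5=5, data at stream[3..8]='tm31e' -> body[0..5], body so far='tm31e'
Chunk 2: stream[10..11]='7' size=0x7=7, data at stream[13..20]='d5iw7w2' -> body[5..12], body so far='tm31ed5iw7w2'
Chunk 3: stream[22..23]='3' size=0x3=3, data at stream[25..28]='1vh' -> body[12..15], body so far='tm31ed5iw7w21vh'
Chunk 4: stream[30..31]='0' size=0 (terminator). Final body='tm31ed5iw7w21vh' (15 bytes)
Body byte 10 = 'w'

Answer: w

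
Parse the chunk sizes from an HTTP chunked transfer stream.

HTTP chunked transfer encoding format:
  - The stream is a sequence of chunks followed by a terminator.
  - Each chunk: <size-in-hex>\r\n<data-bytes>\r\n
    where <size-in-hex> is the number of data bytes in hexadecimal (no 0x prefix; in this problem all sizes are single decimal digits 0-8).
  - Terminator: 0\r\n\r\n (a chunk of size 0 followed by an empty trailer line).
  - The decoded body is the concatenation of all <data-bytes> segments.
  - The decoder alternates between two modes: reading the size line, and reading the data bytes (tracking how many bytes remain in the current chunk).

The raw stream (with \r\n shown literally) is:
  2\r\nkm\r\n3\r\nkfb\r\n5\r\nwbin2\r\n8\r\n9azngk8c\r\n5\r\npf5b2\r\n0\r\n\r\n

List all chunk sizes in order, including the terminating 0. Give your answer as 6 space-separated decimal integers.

Chunk 1: stream[0..1]='2' size=0x2=2, data at stream[3..5]='km' -> body[0..2], body so far='km'
Chunk 2: stream[7..8]='3' size=0x3=3, data at stream[10..13]='kfb' -> body[2..5], body so far='kmkfb'
Chunk 3: stream[15..16]='5' size=0x5=5, data at stream[18..23]='wbin2' -> body[5..10], body so far='kmkfbwbin2'
Chunk 4: stream[25..26]='8' size=0x8=8, data at stream[28..36]='9azngk8c' -> body[10..18], body so far='kmkfbwbin29azngk8c'
Chunk 5: stream[38..39]='5' size=0x5=5, data at stream[41..46]='pf5b2' -> body[18..23], body so far='kmkfbwbin29azngk8cpf5b2'
Chunk 6: stream[48..49]='0' size=0 (terminator). Final body='kmkfbwbin29azngk8cpf5b2' (23 bytes)

Answer: 2 3 5 8 5 0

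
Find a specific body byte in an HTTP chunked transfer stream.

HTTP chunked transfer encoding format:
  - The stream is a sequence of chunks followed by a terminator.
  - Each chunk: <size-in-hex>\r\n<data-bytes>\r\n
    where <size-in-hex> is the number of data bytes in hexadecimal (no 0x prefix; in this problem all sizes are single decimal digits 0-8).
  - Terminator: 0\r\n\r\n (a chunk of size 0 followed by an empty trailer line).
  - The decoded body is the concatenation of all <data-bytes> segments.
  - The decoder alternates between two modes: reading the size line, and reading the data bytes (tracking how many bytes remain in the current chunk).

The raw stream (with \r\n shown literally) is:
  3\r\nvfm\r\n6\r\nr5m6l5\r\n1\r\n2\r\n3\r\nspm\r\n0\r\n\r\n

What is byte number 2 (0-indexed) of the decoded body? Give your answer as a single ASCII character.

Answer: m

Derivation:
Chunk 1: stream[0..1]='3' size=0x3=3, data at stream[3..6]='vfm' -> body[0..3], body so far='vfm'
Chunk 2: stream[8..9]='6' size=0x6=6, data at stream[11..17]='r5m6l5' -> body[3..9], body so far='vfmr5m6l5'
Chunk 3: stream[19..20]='1' size=0x1=1, data at stream[22..23]='2' -> body[9..10], body so far='vfmr5m6l52'
Chunk 4: stream[25..26]='3' size=0x3=3, data at stream[28..31]='spm' -> body[10..13], body so far='vfmr5m6l52spm'
Chunk 5: stream[33..34]='0' size=0 (terminator). Final body='vfmr5m6l52spm' (13 bytes)
Body byte 2 = 'm'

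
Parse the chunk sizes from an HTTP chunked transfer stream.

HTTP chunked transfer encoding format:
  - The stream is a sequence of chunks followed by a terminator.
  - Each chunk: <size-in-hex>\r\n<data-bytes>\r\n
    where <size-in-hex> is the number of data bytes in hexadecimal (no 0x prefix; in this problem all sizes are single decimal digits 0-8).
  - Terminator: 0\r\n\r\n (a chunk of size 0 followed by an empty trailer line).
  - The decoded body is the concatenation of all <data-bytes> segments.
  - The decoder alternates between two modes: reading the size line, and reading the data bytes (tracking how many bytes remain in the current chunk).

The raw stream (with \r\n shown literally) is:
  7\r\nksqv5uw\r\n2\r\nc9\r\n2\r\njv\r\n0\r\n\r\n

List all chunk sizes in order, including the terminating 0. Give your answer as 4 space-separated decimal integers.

Answer: 7 2 2 0

Derivation:
Chunk 1: stream[0..1]='7' size=0x7=7, data at stream[3..10]='ksqv5uw' -> body[0..7], body so far='ksqv5uw'
Chunk 2: stream[12..13]='2' size=0x2=2, data at stream[15..17]='c9' -> body[7..9], body so far='ksqv5uwc9'
Chunk 3: stream[19..20]='2' size=0x2=2, data at stream[22..24]='jv' -> body[9..11], body so far='ksqv5uwc9jv'
Chunk 4: stream[26..27]='0' size=0 (terminator). Final body='ksqv5uwc9jv' (11 bytes)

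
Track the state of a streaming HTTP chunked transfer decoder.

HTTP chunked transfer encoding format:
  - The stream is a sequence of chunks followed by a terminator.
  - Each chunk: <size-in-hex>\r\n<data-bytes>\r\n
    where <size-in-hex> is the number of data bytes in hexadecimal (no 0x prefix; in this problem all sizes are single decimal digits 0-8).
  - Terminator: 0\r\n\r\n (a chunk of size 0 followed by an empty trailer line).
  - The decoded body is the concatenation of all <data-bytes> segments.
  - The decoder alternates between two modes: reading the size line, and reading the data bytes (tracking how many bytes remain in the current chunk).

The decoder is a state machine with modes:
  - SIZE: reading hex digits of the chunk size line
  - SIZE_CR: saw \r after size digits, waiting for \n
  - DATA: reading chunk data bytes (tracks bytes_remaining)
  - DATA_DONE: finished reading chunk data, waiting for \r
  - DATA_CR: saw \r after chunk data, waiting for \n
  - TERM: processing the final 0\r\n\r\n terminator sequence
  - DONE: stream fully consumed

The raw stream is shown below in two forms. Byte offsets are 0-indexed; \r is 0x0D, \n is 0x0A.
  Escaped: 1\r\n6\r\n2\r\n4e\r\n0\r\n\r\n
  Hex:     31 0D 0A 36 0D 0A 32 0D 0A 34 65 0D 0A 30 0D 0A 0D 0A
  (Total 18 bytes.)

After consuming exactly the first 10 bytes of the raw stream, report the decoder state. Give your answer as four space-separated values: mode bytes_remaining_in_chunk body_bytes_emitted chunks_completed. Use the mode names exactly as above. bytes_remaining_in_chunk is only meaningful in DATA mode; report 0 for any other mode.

Byte 0 = '1': mode=SIZE remaining=0 emitted=0 chunks_done=0
Byte 1 = 0x0D: mode=SIZE_CR remaining=0 emitted=0 chunks_done=0
Byte 2 = 0x0A: mode=DATA remaining=1 emitted=0 chunks_done=0
Byte 3 = '6': mode=DATA_DONE remaining=0 emitted=1 chunks_done=0
Byte 4 = 0x0D: mode=DATA_CR remaining=0 emitted=1 chunks_done=0
Byte 5 = 0x0A: mode=SIZE remaining=0 emitted=1 chunks_done=1
Byte 6 = '2': mode=SIZE remaining=0 emitted=1 chunks_done=1
Byte 7 = 0x0D: mode=SIZE_CR remaining=0 emitted=1 chunks_done=1
Byte 8 = 0x0A: mode=DATA remaining=2 emitted=1 chunks_done=1
Byte 9 = '4': mode=DATA remaining=1 emitted=2 chunks_done=1

Answer: DATA 1 2 1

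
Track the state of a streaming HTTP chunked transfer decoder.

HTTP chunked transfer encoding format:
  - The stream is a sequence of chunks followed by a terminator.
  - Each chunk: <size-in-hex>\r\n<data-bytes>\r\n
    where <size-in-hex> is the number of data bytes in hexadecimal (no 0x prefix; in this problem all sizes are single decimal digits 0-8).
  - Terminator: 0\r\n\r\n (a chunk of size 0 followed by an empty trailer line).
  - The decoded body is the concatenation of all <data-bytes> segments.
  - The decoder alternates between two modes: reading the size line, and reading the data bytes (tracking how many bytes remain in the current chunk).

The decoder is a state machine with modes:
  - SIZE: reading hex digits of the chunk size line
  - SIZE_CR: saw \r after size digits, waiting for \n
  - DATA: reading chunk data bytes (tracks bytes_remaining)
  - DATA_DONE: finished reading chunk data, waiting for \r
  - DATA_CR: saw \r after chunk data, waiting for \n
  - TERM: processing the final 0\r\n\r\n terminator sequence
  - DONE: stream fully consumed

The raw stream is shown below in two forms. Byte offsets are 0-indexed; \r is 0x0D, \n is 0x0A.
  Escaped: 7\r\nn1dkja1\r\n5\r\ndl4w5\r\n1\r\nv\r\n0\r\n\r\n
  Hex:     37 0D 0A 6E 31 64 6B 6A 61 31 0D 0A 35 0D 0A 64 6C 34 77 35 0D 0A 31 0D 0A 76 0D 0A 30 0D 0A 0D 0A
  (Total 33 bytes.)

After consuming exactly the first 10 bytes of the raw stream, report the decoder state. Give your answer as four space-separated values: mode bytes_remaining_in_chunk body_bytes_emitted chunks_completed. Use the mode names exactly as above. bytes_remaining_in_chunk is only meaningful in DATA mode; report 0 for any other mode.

Byte 0 = '7': mode=SIZE remaining=0 emitted=0 chunks_done=0
Byte 1 = 0x0D: mode=SIZE_CR remaining=0 emitted=0 chunks_done=0
Byte 2 = 0x0A: mode=DATA remaining=7 emitted=0 chunks_done=0
Byte 3 = 'n': mode=DATA remaining=6 emitted=1 chunks_done=0
Byte 4 = '1': mode=DATA remaining=5 emitted=2 chunks_done=0
Byte 5 = 'd': mode=DATA remaining=4 emitted=3 chunks_done=0
Byte 6 = 'k': mode=DATA remaining=3 emitted=4 chunks_done=0
Byte 7 = 'j': mode=DATA remaining=2 emitted=5 chunks_done=0
Byte 8 = 'a': mode=DATA remaining=1 emitted=6 chunks_done=0
Byte 9 = '1': mode=DATA_DONE remaining=0 emitted=7 chunks_done=0

Answer: DATA_DONE 0 7 0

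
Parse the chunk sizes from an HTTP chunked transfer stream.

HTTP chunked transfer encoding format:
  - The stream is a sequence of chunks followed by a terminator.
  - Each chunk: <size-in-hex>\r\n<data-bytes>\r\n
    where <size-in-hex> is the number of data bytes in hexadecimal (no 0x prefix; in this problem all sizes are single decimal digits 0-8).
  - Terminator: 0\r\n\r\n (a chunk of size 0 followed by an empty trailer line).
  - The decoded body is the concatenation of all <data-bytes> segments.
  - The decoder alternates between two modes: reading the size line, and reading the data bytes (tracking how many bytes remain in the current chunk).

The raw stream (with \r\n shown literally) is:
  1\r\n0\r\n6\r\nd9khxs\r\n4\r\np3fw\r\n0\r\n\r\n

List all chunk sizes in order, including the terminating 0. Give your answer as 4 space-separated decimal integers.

Answer: 1 6 4 0

Derivation:
Chunk 1: stream[0..1]='1' size=0x1=1, data at stream[3..4]='0' -> body[0..1], body so far='0'
Chunk 2: stream[6..7]='6' size=0x6=6, data at stream[9..15]='d9khxs' -> body[1..7], body so far='0d9khxs'
Chunk 3: stream[17..18]='4' size=0x4=4, data at stream[20..24]='p3fw' -> body[7..11], body so far='0d9khxsp3fw'
Chunk 4: stream[26..27]='0' size=0 (terminator). Final body='0d9khxsp3fw' (11 bytes)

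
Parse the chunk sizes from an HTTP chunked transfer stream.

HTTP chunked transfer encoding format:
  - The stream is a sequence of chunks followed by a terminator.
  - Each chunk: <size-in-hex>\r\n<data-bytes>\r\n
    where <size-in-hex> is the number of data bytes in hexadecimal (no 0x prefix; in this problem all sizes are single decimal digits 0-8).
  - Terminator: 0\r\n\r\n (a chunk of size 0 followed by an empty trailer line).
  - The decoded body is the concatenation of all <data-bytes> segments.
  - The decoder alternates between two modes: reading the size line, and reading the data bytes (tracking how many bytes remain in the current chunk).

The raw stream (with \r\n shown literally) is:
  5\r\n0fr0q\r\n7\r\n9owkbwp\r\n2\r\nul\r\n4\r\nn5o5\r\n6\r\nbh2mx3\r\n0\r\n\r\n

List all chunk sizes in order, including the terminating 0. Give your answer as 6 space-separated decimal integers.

Answer: 5 7 2 4 6 0

Derivation:
Chunk 1: stream[0..1]='5' size=0x5=5, data at stream[3..8]='0fr0q' -> body[0..5], body so far='0fr0q'
Chunk 2: stream[10..11]='7' size=0x7=7, data at stream[13..20]='9owkbwp' -> body[5..12], body so far='0fr0q9owkbwp'
Chunk 3: stream[22..23]='2' size=0x2=2, data at stream[25..27]='ul' -> body[12..14], body so far='0fr0q9owkbwpul'
Chunk 4: stream[29..30]='4' size=0x4=4, data at stream[32..36]='n5o5' -> body[14..18], body so far='0fr0q9owkbwpuln5o5'
Chunk 5: stream[38..39]='6' size=0x6=6, data at stream[41..47]='bh2mx3' -> body[18..24], body so far='0fr0q9owkbwpuln5o5bh2mx3'
Chunk 6: stream[49..50]='0' size=0 (terminator). Final body='0fr0q9owkbwpuln5o5bh2mx3' (24 bytes)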